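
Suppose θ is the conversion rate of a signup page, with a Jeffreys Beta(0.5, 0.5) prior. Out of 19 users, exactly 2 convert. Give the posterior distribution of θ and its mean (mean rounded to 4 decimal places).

Posterior: Beta(2.5, 17.5); mean ≈ 0.1250

Observing 2 successes and 17 failures updates Beta(0.5, 0.5) by adding the success and failure counts to the two shape parameters: α = 0.5+2 = 2.5, β = 0.5+17 = 17.5.
E[θ | data] = 2.5/(2.5+17.5) = 0.1250.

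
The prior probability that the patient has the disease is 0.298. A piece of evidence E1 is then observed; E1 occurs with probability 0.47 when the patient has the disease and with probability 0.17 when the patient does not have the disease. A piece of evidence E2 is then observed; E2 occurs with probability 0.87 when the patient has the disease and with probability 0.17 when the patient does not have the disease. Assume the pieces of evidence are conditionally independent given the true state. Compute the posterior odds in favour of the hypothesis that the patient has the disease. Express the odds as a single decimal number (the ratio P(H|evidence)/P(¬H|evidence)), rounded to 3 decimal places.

Prior odds = 0.298/(1−0.298) = 0.42450. In log-odds, ln(0.42450) = -0.85684.
Add log likelihood ratios: ln(2.7647) + ln(5.1176) = 2.6496.
Posterior log-odds = 1.7928, so posterior odds = exp(1.7928) = 6.0062.

Posterior odds ≈ 6.006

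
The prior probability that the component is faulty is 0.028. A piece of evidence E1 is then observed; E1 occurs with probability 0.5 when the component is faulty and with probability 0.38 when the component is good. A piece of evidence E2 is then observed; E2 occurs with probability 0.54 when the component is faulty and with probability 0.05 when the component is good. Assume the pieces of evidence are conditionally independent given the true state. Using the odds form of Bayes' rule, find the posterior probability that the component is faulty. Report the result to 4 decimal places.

Posterior probability ≈ 0.2905

Prior odds = 0.028/(1−0.028) = 0.028807. In log-odds, ln(0.028807) = -3.5472.
Add log likelihood ratios: ln(1.3158) + ln(10.800) = 2.6540.
Posterior log-odds = -0.89317, so posterior odds = exp(-0.89317) = 0.40936. Converting, P(H|E) = 0.40936/1.4094 = 0.2905.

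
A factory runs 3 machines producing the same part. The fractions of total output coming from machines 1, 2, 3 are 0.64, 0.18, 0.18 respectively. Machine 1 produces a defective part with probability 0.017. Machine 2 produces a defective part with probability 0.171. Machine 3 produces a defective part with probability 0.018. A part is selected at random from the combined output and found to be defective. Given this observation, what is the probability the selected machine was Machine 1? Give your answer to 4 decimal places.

Posterior probability ≈ 0.2423

P(defective|M1) = 0.017; P(defective|M2) = 0.171; P(defective|M3) = 0.018.
Prior × likelihood for each source: 0.64·0.017=0.01088, 0.18·0.171=0.03078, 0.18·0.018=0.003240. Summing gives P(defective) = 0.044900.
P(Machine 1 | defective) = 0.01088 / 0.044900 = 0.2423.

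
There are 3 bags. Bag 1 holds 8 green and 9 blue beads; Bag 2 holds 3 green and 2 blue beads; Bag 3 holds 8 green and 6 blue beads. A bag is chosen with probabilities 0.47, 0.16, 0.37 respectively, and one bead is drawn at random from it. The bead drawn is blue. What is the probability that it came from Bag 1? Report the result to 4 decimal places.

Tabulate prior·likelihood by source: [1] prior 0.47, lik 0.5294, product 0.2488; [2] prior 0.16, lik 0.4, product 0.06400; [3] prior 0.37, lik 0.4286, product 0.1586.
Normalizing constant = 0.47139; the posterior for Bag 1 is its product over the sum, 0.2488/0.47139 = 0.5278.

Posterior probability ≈ 0.5278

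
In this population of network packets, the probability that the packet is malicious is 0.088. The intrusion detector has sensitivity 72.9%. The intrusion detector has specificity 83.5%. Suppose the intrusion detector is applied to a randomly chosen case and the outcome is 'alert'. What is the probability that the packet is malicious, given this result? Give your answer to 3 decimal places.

Let H be the event that the packet is malicious. P(H) = 0.088, so P(¬H) = 0.912. With E the 'alert' result, P(E|H) = 0.729 and P(E|¬H) = 0.165.
P(E) = 0.729·0.088 + 0.165·0.912 = 0.064152 + 0.15048 = 0.21463.
By Bayes' theorem, P(H|E) = 0.064152 / 0.21463 = 0.299.

P(H | E) ≈ 0.299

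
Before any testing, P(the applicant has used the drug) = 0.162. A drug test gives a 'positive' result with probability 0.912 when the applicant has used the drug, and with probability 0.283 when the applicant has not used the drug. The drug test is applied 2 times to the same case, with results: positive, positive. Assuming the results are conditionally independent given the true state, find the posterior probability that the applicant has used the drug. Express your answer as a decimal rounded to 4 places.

Posterior P(H) ≈ 0.6675

With H the event that the applicant has used the drug, the joint likelihood of the observed sequence is P(data|H) = 0.912·0.912 = 0.83174 and P(data|¬H) = 0.283·0.283 = 0.080089.
Bayes: P(H|data) = 0.162·0.83174 / (0.162·0.83174 + 0.838·0.080089) = 0.13474/0.20186 = 0.6675.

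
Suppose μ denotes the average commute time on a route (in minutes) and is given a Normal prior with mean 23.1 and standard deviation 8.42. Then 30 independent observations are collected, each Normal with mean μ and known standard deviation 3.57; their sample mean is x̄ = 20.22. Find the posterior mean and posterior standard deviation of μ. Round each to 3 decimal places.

Posterior mean ≈ 20.237; posterior SD ≈ 0.650

With known σ, the Normal prior is conjugate. Weight on the data is w = (n/σ²)/(n/σ² + 1/τ₀²) = 2.35388/(2.35388+0.0141051) = 0.99404.
Posterior mean = w·x̄ + (1−w)·μ₀ = 0.99404·20.22 + 0.0059566·23.1 = 20.237. Posterior variance = 1/(2.35388+0.0141051) = 0.422299, so SD = 0.650.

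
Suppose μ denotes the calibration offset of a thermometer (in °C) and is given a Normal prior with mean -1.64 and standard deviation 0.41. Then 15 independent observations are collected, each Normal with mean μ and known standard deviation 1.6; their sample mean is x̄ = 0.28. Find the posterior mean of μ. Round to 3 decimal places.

Posterior mean ≈ -0.687

Prior precision 1/τ₀² = 1/0.41² = 5.94884; data precision n/σ² = 15/1.6² = 5.85937.
Posterior precision = 5.94884 + 5.85937 = 11.8082.
Posterior mean = (5.94884·-1.64 + 5.85937·0.28) / 11.8082 = -0.687.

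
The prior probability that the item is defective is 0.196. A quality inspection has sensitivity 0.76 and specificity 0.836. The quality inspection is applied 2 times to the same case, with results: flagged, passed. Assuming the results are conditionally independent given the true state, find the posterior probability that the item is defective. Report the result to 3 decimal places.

Posterior P(H) ≈ 0.245

With H the event that the item is defective, the joint likelihood of the observed sequence is P(data|H) = 0.76·0.24 = 0.18240 and P(data|¬H) = 0.164·0.836 = 0.13710.
Bayes: P(H|data) = 0.196·0.18240 / (0.196·0.18240 + 0.804·0.13710) = 0.035750/0.14598 = 0.2449.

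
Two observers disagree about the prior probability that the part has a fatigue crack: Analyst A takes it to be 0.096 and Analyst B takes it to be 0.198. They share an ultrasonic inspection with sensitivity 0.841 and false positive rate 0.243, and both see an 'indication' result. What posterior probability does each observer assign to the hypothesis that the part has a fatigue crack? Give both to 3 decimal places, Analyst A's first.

Analyst A: 0.269; Analyst B: 0.461

P('+'|H) = 0.841, P('+'|¬H) = 0.243.
Analyst A: numerator 0.841·0.096 = 0.080736; evidence = 0.080736+0.243·0.904 = 0.30041; posterior = 0.269.
Analyst B: numerator 0.841·0.198 = 0.16652; evidence = 0.16652+0.243·0.802 = 0.36140; posterior = 0.461.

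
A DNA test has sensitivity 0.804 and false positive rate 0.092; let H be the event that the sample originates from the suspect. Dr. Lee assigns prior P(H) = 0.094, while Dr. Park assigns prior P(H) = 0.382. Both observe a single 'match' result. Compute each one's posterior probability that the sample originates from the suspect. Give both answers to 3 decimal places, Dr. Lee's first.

P('+'|H) = 0.804, P('+'|¬H) = 0.092.
Dr. Lee: numerator 0.804·0.094 = 0.075576; evidence = 0.075576+0.092·0.906 = 0.15893; posterior = 0.476.
Dr. Park: numerator 0.804·0.382 = 0.30713; evidence = 0.30713+0.092·0.618 = 0.36398; posterior = 0.844.

Dr. Lee: 0.476; Dr. Park: 0.844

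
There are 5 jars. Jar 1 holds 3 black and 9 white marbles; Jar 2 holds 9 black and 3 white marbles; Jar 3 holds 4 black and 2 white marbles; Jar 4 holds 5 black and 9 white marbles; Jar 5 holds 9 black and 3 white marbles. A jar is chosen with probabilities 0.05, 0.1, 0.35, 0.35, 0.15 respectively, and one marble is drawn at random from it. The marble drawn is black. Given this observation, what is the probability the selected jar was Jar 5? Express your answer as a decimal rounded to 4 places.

P(black|Jar 1) = 0.25; P(black|Jar 2) = 0.75; P(black|Jar 3) = 0.6667; P(black|Jar 4) = 0.3571; P(black|Jar 5) = 0.75.
Prior × likelihood for each source: 0.05·0.25=0.01250, 0.1·0.75=0.07500, 0.35·0.6667=0.2333, 0.35·0.3571=0.1250, 0.15·0.75=0.1125. Summing gives P(black) = 0.55833.
P(Jar 5 | black) = 0.1125 / 0.55833 = 0.2015.

Posterior probability ≈ 0.2015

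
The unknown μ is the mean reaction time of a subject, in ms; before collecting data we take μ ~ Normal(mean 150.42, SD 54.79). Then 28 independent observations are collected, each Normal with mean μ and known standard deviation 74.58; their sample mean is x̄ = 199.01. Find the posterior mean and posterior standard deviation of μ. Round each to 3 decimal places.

Posterior mean ≈ 195.994; posterior SD ≈ 13.650

With known σ, the Normal prior is conjugate. Weight on the data is w = (n/σ²)/(n/σ² + 1/τ₀²) = 0.00503400/(0.00503400+0.00033312) = 0.93793.
Posterior mean = w·x̄ + (1−w)·μ₀ = 0.93793·199.01 + 0.062066·150.42 = 195.994. Posterior variance = 1/(0.00503400+0.00033312) = 186.320, so SD = 13.650.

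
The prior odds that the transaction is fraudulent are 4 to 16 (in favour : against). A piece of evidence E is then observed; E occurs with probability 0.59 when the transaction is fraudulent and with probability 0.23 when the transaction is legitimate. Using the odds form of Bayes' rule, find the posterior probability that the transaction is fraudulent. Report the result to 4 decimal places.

Posterior probability ≈ 0.3907

Prior odds = 4/16 = 0.25000. In log-odds, ln(0.25000) = -1.3863.
Add log likelihood ratio: ln(2.5652) = 0.94204.
Posterior log-odds = -0.44425, so posterior odds = exp(-0.44425) = 0.64130. Converting, P(H|E) = 0.64130/1.6413 = 0.3907.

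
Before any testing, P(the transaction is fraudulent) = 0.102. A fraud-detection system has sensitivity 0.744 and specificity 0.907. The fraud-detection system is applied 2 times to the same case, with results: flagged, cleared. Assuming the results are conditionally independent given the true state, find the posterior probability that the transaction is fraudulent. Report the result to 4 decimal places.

Let H be the event that the transaction is fraudulent; start with P(H) = 0.102. P('flagged'|H) = 0.744, P('flagged'|¬H) = 0.093.
Update on result 1 ('flagged'): P(H) ← 0.744·0.1020 / (0.744·0.1020 + 0.093·0.8980) = 0.075888/0.15940 = 0.4761.
Update on result 2 ('cleared'): P(H) ← 0.256·0.4761 / (0.256·0.4761 + 0.907·0.5239) = 0.12188/0.59707 = 0.2041.

Posterior P(H) ≈ 0.2041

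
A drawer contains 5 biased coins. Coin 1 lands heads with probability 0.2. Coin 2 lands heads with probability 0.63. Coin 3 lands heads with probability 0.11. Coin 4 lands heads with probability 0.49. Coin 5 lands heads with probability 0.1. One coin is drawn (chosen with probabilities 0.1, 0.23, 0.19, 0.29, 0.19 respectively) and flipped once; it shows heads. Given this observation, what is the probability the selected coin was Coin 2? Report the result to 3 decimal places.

Posterior probability ≈ 0.418

Tabulate prior·likelihood by source: [1] prior 0.1, lik 0.2, product 0.02000; [2] prior 0.23, lik 0.63, product 0.1449; [3] prior 0.19, lik 0.11, product 0.02090; [4] prior 0.29, lik 0.49, product 0.1421; [5] prior 0.19, lik 0.1, product 0.01900.
Normalizing constant = 0.34690; the posterior for Coin 2 is its product over the sum, 0.1449/0.34690 = 0.418.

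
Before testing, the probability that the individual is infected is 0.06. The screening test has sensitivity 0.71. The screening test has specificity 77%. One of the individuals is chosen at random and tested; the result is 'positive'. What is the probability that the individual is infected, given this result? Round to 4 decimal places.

P(H | E) ≈ 0.1646

Write H for 'the individual is infected'. Prior odds H:¬H = 0.06/0.94 = 0.063830. For the 'positive' outcome, the likelihood ratio is 0.71/0.23 = 3.0870.
Posterior odds = 0.063830 × 3.0870 = 0.19704, so P(H|E) = 0.19704/(1+0.19704) = 0.1646.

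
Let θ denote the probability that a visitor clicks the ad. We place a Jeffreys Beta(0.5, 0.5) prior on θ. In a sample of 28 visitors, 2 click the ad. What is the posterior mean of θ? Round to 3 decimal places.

Observing 2 successes and 26 failures updates Beta(0.5, 0.5) by adding the success and failure counts to the two shape parameters: α = 0.5+2 = 2.5, β = 0.5+26 = 26.5.
Posterior mean = α/(α+β) = 2.5/29 = 0.086.

Posterior mean ≈ 0.086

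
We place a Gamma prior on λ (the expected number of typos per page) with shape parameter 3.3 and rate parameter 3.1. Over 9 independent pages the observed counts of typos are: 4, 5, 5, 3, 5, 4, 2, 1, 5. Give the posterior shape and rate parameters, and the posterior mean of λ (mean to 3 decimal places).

The Poisson likelihood adds the total count to the shape and the number of exposure periods to the rate. Here ∑xᵢ = 34 and n = 9, so shape 3.3→37.3 and rate 3.1→12.1.
E[λ | data] = 37.3/12.1 = 3.083.

Posterior: Gamma(shape=37.3, rate=12.1); mean ≈ 3.083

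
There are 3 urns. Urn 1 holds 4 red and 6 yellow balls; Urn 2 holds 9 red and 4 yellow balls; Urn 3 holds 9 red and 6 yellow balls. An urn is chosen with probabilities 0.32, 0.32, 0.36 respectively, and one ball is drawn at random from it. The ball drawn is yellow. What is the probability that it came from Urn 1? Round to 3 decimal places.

Posterior probability ≈ 0.442

Tabulate prior·likelihood by source: [1] prior 0.32, lik 0.6, product 0.1920; [2] prior 0.32, lik 0.3077, product 0.09846; [3] prior 0.36, lik 0.4, product 0.1440.
Normalizing constant = 0.43446; the posterior for Urn 1 is its product over the sum, 0.1920/0.43446 = 0.442.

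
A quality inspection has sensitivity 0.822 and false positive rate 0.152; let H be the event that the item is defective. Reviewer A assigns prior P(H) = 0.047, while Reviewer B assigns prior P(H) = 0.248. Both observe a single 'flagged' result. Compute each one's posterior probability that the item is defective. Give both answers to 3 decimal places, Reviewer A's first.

Reviewer A: 0.211; Reviewer B: 0.641

The likelihood ratio for a 'flagged' result is 0.822/0.152 = 5.4079.
Reviewer A: prior odds 0.047/0.953 = 0.049318; posterior odds 0.26671; posterior probability 0.211.
Reviewer B: prior odds 0.248/0.752 = 0.32979; posterior odds 1.7835; posterior probability 0.641.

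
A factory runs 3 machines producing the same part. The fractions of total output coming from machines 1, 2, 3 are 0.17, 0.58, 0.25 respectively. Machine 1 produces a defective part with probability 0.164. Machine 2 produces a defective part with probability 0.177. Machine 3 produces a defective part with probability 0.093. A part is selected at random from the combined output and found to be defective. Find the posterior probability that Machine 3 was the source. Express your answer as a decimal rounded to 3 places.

Posterior probability ≈ 0.151

Tabulate prior·likelihood by source: [1] prior 0.17, lik 0.164, product 0.02788; [2] prior 0.58, lik 0.177, product 0.1027; [3] prior 0.25, lik 0.093, product 0.02325.
Normalizing constant = 0.15379; the posterior for Machine 3 is its product over the sum, 0.02325/0.15379 = 0.151.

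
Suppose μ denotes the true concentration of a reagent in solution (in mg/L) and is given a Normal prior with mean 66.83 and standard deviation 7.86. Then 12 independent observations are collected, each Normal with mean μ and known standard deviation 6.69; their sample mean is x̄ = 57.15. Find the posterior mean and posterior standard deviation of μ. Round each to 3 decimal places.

With known σ, the Normal prior is conjugate. Weight on the data is w = (n/σ²)/(n/σ² + 1/τ₀²) = 0.268120/(0.268120+0.0161866) = 0.94307.
Posterior mean = w·x̄ + (1−w)·μ₀ = 0.94307·57.15 + 0.056934·66.83 = 57.701. Posterior variance = 1/(0.268120+0.0161866) = 3.51733, so SD = 1.875.

Posterior mean ≈ 57.701; posterior SD ≈ 1.875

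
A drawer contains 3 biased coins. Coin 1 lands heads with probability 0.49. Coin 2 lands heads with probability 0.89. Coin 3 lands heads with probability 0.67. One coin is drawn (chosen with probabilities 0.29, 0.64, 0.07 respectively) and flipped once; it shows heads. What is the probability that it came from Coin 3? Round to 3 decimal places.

Posterior probability ≈ 0.062

Tabulate prior·likelihood by source: [1] prior 0.29, lik 0.49, product 0.1421; [2] prior 0.64, lik 0.89, product 0.5696; [3] prior 0.07, lik 0.67, product 0.04690.
Normalizing constant = 0.75860; the posterior for Coin 3 is its product over the sum, 0.04690/0.75860 = 0.062.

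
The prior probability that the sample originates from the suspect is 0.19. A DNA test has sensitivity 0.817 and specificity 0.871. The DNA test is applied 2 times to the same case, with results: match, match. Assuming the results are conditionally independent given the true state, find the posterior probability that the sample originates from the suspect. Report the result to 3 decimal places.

Let H be the event that the sample originates from the suspect; start with P(H) = 0.19. P('match'|H) = 0.817, P('match'|¬H) = 0.129.
Update on result 1 ('match'): P(H) ← 0.817·0.1900 / (0.817·0.1900 + 0.129·0.8100) = 0.15523/0.25972 = 0.5977.
Update on result 2 ('match'): P(H) ← 0.817·0.5977 / (0.817·0.5977 + 0.129·0.4023) = 0.48831/0.54021 = 0.9039.

Posterior P(H) ≈ 0.904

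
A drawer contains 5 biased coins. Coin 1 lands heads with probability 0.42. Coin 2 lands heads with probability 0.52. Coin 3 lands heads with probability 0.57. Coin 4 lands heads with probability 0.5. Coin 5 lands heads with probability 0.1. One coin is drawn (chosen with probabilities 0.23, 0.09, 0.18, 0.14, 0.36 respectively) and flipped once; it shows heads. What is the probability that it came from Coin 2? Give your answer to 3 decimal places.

Posterior probability ≈ 0.133

P(heads|C1) = 0.42; P(heads|C2) = 0.52; P(heads|C3) = 0.57; P(heads|C4) = 0.5; P(heads|C5) = 0.1.
Prior × likelihood for each source: 0.23·0.42=0.09660, 0.09·0.52=0.04680, 0.18·0.57=0.1026, 0.14·0.5=0.07000, 0.36·0.1=0.03600. Summing gives P(heads) = 0.35200.
P(Coin 2 | heads) = 0.04680 / 0.35200 = 0.133.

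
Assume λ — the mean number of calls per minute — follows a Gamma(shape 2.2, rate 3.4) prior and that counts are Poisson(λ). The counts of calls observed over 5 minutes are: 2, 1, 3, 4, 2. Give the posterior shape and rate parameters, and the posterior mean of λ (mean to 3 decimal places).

Total count ∑xᵢ = 12 over n = 5 minutes.
Gamma is conjugate to the Poisson likelihood: posterior is Gamma(shape = 2.2+12 = 14.2, rate = 3.4+5 = 8.4).
Posterior mean = shape/rate = 14.2/8.4 = 1.690.

Posterior: Gamma(shape=14.2, rate=8.4); mean ≈ 1.690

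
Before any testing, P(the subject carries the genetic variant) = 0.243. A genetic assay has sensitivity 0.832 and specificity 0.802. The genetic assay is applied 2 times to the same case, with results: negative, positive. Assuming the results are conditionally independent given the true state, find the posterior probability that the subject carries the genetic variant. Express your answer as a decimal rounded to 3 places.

Let H be the event that the subject carries the genetic variant; start with P(H) = 0.243. P('positive'|H) = 0.832, P('positive'|¬H) = 0.198.
Update on result 1 ('negative'): P(H) ← 0.168·0.2430 / (0.168·0.2430 + 0.802·0.7570) = 0.040824/0.64794 = 0.0630.
Update on result 2 ('positive'): P(H) ← 0.832·0.0630 / (0.832·0.0630 + 0.198·0.9370) = 0.052421/0.23795 = 0.2203.

Posterior P(H) ≈ 0.220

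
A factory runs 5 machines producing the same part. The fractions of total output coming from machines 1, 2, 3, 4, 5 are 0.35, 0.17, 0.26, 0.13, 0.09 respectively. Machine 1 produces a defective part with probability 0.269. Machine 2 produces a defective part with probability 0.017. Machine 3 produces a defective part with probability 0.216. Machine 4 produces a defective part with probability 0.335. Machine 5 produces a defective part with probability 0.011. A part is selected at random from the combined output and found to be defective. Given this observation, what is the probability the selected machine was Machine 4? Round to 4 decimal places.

Posterior probability ≈ 0.2202

Tabulate prior·likelihood by source: [1] prior 0.35, lik 0.269, product 0.09415; [2] prior 0.17, lik 0.017, product 0.002890; [3] prior 0.26, lik 0.216, product 0.05616; [4] prior 0.13, lik 0.335, product 0.04355; [5] prior 0.09, lik 0.011, product 0.0009900.
Normalizing constant = 0.19774; the posterior for Machine 4 is its product over the sum, 0.04355/0.19774 = 0.2202.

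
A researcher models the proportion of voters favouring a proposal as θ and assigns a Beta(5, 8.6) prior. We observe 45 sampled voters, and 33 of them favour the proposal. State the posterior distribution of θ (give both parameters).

Posterior: Beta(38, 20.6)

The binomial likelihood is conjugate to the Beta prior: with 33 successes and 12 failures, the posterior is Beta(5+33, 8.6+12) = Beta(38, 20.6).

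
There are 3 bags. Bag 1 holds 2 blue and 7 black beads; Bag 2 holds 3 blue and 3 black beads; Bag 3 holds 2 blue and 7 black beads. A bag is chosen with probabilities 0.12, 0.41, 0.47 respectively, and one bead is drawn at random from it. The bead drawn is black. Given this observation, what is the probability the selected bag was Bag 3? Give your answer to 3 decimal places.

Posterior probability ≈ 0.551

Tabulate prior·likelihood by source: [1] prior 0.12, lik 0.7778, product 0.09333; [2] prior 0.41, lik 0.5, product 0.2050; [3] prior 0.47, lik 0.7778, product 0.3656.
Normalizing constant = 0.66389; the posterior for Bag 3 is its product over the sum, 0.3656/0.66389 = 0.551.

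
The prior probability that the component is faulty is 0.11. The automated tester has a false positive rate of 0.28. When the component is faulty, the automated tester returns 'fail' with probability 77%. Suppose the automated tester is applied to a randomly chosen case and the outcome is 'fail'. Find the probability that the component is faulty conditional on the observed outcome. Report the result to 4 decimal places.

Write H for 'the component is faulty'. Prior odds H:¬H = 0.11/0.89 = 0.12360. For the 'fail' outcome, the likelihood ratio is 0.77/0.28 = 2.7500.
Posterior odds = 0.12360 × 2.7500 = 0.33989, so P(H|E) = 0.33989/(1+0.33989) = 0.2537.

P(H | E) ≈ 0.2537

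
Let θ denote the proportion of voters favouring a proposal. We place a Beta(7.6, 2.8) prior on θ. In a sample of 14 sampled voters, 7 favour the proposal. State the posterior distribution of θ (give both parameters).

Posterior: Beta(14.6, 9.8)

Observing 7 successes and 7 failures updates Beta(7.6, 2.8) by adding the success and failure counts to the two shape parameters: α = 7.6+7 = 14.6, β = 2.8+7 = 9.8.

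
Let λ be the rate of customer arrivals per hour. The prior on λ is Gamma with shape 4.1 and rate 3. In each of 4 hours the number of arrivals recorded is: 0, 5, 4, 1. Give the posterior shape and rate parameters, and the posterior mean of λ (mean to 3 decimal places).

Posterior: Gamma(shape=14.1, rate=7); mean ≈ 2.014

The Poisson likelihood adds the total count to the shape and the number of exposure periods to the rate. Here ∑xᵢ = 10 and n = 4, so shape 4.1→14.1 and rate 3→7.
E[λ | data] = 14.1/7 = 2.014.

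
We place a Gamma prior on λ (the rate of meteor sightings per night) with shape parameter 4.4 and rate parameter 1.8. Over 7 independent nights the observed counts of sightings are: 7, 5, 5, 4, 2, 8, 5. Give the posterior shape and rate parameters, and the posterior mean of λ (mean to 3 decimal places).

The Poisson likelihood adds the total count to the shape and the number of exposure periods to the rate. Here ∑xᵢ = 36 and n = 7, so shape 4.4→40.4 and rate 1.8→8.8.
E[λ | data] = 40.4/8.8 = 4.591.

Posterior: Gamma(shape=40.4, rate=8.8); mean ≈ 4.591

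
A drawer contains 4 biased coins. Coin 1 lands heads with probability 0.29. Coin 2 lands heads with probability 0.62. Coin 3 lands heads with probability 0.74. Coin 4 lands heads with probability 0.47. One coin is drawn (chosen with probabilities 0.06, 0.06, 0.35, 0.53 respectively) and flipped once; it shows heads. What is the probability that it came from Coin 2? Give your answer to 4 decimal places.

Posterior probability ≈ 0.0661

Tabulate prior·likelihood by source: [1] prior 0.06, lik 0.29, product 0.01740; [2] prior 0.06, lik 0.62, product 0.03720; [3] prior 0.35, lik 0.74, product 0.2590; [4] prior 0.53, lik 0.47, product 0.2491.
Normalizing constant = 0.56270; the posterior for Coin 2 is its product over the sum, 0.03720/0.56270 = 0.0661.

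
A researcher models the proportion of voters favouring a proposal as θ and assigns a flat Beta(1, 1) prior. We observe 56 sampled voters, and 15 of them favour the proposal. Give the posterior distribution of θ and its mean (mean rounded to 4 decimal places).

Posterior: Beta(16, 42); mean ≈ 0.2759

Observing 15 successes and 41 failures updates Beta(1, 1) by adding the success and failure counts to the two shape parameters: α = 1+15 = 16, β = 1+41 = 42.
E[θ | data] = 16/(16+42) = 0.2759.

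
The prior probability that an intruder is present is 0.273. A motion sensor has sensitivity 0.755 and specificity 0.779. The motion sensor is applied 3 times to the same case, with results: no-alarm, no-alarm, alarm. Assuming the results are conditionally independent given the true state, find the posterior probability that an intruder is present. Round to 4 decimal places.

Posterior P(H) ≈ 0.1126

Let H be the event that an intruder is present; start with P(H) = 0.273. P('alarm'|H) = 0.755, P('alarm'|¬H) = 0.221.
Update on result 1 ('no-alarm'): P(H) ← 0.245·0.2730 / (0.245·0.2730 + 0.779·0.7270) = 0.066885/0.63322 = 0.1056.
Update on result 2 ('no-alarm'): P(H) ← 0.245·0.1056 / (0.245·0.1056 + 0.779·0.8944) = 0.025879/0.72260 = 0.0358.
Update on result 3 ('alarm'): P(H) ← 0.755·0.0358 / (0.755·0.0358 + 0.221·0.9642) = 0.027039/0.24012 = 0.1126.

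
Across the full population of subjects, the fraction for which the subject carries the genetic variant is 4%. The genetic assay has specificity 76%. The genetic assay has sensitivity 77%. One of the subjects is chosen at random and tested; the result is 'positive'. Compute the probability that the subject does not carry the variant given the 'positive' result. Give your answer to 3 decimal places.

Write H for 'the subject carries the genetic variant'. Prior odds H:¬H = 0.04/0.96 = 0.041667. For the 'positive' outcome, the likelihood ratio is 0.77/0.24 = 3.2083.
Posterior odds = 0.041667 × 3.2083 = 0.13368, so P(H|E) = 0.13368/(1+0.13368) = 0.118. Then P(¬H|E) = 1 − 0.118 = 0.882.

P(¬H | E) ≈ 0.882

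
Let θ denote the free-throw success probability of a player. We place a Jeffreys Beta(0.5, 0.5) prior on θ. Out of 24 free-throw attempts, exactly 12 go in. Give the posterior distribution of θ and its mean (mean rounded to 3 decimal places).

The binomial likelihood is conjugate to the Beta prior: with 12 successes and 12 failures, the posterior is Beta(0.5+12, 0.5+12) = Beta(12.5, 12.5).
Posterior mean = α/(α+β) = 12.5/25 = 0.500.

Posterior: Beta(12.5, 12.5); mean ≈ 0.500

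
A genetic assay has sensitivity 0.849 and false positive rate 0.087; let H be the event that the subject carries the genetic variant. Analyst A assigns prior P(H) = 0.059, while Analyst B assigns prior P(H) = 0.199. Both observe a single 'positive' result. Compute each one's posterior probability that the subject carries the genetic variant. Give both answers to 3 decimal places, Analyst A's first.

Analyst A: 0.380; Analyst B: 0.708

P('+'|H) = 0.849, P('+'|¬H) = 0.087.
Analyst A: numerator 0.849·0.059 = 0.050091; evidence = 0.050091+0.087·0.941 = 0.13196; posterior = 0.380.
Analyst B: numerator 0.849·0.199 = 0.16895; evidence = 0.16895+0.087·0.801 = 0.23864; posterior = 0.708.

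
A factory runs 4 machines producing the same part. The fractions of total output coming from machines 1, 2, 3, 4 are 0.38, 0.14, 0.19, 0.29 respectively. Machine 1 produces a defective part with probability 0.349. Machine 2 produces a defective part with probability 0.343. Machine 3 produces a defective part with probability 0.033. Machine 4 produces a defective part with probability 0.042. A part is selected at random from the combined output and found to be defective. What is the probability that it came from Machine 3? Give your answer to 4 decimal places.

Posterior probability ≈ 0.0315

Tabulate prior·likelihood by source: [1] prior 0.38, lik 0.349, product 0.1326; [2] prior 0.14, lik 0.343, product 0.04802; [3] prior 0.19, lik 0.033, product 0.006270; [4] prior 0.29, lik 0.042, product 0.01218.
Normalizing constant = 0.19909; the posterior for Machine 3 is its product over the sum, 0.006270/0.19909 = 0.0315.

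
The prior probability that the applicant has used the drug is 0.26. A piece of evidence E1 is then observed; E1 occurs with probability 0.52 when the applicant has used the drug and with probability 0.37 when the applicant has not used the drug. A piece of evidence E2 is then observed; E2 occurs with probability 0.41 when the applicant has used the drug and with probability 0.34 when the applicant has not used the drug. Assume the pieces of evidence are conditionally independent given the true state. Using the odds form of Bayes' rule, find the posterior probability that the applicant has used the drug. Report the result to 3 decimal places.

Prior odds = 0.26/(1−0.26) = 0.35135.
Likelihood ratio for E1 = 0.52/0.37 = 1.4054.
Likelihood ratio for E2 = 0.41/0.34 = 1.2059.
Posterior odds = prior odds × LR₁ × LR₂ = 0.59545.
Posterior probability = odds/(1+odds) = 0.59545/1.5955 = 0.373.

Posterior probability ≈ 0.373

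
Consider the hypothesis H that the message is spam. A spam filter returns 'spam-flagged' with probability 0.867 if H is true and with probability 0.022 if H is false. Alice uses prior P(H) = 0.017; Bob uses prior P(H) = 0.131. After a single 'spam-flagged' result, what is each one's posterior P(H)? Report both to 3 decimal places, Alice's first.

The likelihood ratio for a 'spam-flagged' result is 0.867/0.022 = 39.409.
Alice: prior odds 0.017/0.983 = 0.017294; posterior odds 0.68154; posterior probability 0.405.
Bob: prior odds 0.131/0.869 = 0.15075; posterior odds 5.9408; posterior probability 0.856.

Alice: 0.405; Bob: 0.856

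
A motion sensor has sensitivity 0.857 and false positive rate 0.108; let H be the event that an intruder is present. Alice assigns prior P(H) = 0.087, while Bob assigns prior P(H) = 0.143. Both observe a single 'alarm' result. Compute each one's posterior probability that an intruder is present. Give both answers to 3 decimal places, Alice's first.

Alice: 0.431; Bob: 0.570

The likelihood ratio for an 'alarm' result is 0.857/0.108 = 7.9352.
Alice: prior odds 0.087/0.913 = 0.095290; posterior odds 0.75615; posterior probability 0.431.
Bob: prior odds 0.143/0.857 = 0.16686; posterior odds 1.3241; posterior probability 0.570.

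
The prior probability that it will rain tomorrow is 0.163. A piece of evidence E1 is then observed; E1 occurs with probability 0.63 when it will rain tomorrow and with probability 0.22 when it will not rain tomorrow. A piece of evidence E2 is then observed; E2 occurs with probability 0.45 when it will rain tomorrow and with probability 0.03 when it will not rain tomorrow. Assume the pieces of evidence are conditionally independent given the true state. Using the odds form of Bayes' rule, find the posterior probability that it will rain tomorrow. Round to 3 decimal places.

Prior odds = 0.163/(1−0.163) = 0.19474.
Likelihood ratio for E1 = 0.63/0.22 = 2.8636.
Likelihood ratio for E2 = 0.45/0.03 = 15.000.
Posterior odds = prior odds × LR₁ × LR₂ = 8.3651.
Posterior probability = odds/(1+odds) = 8.3651/9.3651 = 0.893.

Posterior probability ≈ 0.893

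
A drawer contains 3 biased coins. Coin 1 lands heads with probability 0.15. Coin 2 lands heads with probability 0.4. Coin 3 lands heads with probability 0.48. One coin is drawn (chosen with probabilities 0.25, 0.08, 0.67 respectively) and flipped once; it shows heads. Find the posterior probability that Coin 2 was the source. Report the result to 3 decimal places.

Tabulate prior·likelihood by source: [1] prior 0.25, lik 0.15, product 0.03750; [2] prior 0.08, lik 0.4, product 0.03200; [3] prior 0.67, lik 0.48, product 0.3216.
Normalizing constant = 0.39110; the posterior for Coin 2 is its product over the sum, 0.03200/0.39110 = 0.082.

Posterior probability ≈ 0.082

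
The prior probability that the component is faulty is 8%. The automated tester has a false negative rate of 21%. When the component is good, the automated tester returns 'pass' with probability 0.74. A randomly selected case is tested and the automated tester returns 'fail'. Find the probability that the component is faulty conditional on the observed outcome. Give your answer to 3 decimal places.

P(H | E) ≈ 0.209

Let H be the event that the component is faulty. P(H) = 0.08, so P(¬H) = 0.92. With E the 'fail' result, P(E|H) = 0.79 and P(E|¬H) = 0.26.
P(E) = 0.79·0.08 + 0.26·0.92 = 0.063200 + 0.23920 = 0.30240.
By Bayes' theorem, P(H|E) = 0.063200 / 0.30240 = 0.209.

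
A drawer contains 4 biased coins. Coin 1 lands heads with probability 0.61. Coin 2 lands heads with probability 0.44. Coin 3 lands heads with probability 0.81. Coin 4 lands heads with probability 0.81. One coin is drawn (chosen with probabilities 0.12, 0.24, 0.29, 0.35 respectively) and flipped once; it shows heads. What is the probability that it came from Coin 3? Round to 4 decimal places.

Posterior probability ≈ 0.3369

P(heads|C1) = 0.61; P(heads|C2) = 0.44; P(heads|C3) = 0.81; P(heads|C4) = 0.81.
Prior × likelihood for each source: 0.12·0.61=0.07320, 0.24·0.44=0.1056, 0.29·0.81=0.2349, 0.35·0.81=0.2835. Summing gives P(heads) = 0.69720.
P(Coin 3 | heads) = 0.2349 / 0.69720 = 0.3369.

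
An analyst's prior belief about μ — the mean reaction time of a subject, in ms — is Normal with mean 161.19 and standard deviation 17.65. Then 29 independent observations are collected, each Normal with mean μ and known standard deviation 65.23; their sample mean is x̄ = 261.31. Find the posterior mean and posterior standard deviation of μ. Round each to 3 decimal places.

Posterior mean ≈ 229.253; posterior SD ≈ 9.987

Prior precision 1/τ₀² = 1/17.65² = 0.00321004; data precision n/σ² = 29/65.23² = 0.00681559.
Posterior precision = 0.00321004 + 0.00681559 = 0.0100256, giving posterior SD = 1/√0.0100256 = 9.987.
Posterior mean = (0.00321004·161.19 + 0.00681559·261.31) / 0.0100256 = 229.253.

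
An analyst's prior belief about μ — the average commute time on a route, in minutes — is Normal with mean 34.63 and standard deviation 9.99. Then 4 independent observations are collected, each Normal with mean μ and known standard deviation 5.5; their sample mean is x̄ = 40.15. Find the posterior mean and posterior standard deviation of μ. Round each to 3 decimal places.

Posterior mean ≈ 39.761; posterior SD ≈ 2.651

Prior precision 1/τ₀² = 1/9.99² = 0.0100200; data precision n/σ² = 4/5.5² = 0.132231.
Posterior precision = 0.0100200 + 0.132231 = 0.142251, giving posterior SD = 1/√0.142251 = 2.651.
Posterior mean = (0.0100200·34.63 + 0.132231·40.15) / 0.142251 = 39.761.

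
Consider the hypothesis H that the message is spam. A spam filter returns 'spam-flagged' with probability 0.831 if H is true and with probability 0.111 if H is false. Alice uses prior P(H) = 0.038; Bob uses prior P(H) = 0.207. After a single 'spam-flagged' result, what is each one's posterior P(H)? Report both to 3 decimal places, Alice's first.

Alice: 0.228; Bob: 0.662

The likelihood ratio for a 'spam-flagged' result is 0.831/0.111 = 7.4865.
Alice: prior odds 0.038/0.962 = 0.039501; posterior odds 0.29572; posterior probability 0.228.
Bob: prior odds 0.207/0.793 = 0.26103; posterior odds 1.9542; posterior probability 0.662.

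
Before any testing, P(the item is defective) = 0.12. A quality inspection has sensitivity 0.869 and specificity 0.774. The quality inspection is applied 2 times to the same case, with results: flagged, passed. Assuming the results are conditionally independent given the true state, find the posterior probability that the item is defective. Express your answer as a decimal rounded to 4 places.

With H the event that the item is defective, the joint likelihood of the observed sequence is P(data|H) = 0.869·0.131 = 0.11384 and P(data|¬H) = 0.226·0.774 = 0.17492.
Bayes: P(H|data) = 0.12·0.11384 / (0.12·0.11384 + 0.88·0.17492) = 0.013661/0.16759 = 0.0815.

Posterior P(H) ≈ 0.0815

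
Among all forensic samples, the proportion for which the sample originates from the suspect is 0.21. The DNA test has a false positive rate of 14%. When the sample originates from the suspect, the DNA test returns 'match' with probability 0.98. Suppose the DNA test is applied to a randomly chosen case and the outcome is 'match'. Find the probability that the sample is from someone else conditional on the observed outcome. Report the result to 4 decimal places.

P(¬H | E) ≈ 0.3496

Let H be the event that the sample originates from the suspect. P(H) = 0.21, so P(¬H) = 0.79. With E the 'match' result, P(E|H) = 0.98 and P(E|¬H) = 0.14.
P(E) = 0.98·0.21 + 0.14·0.79 = 0.20580 + 0.11060 = 0.31640.
By Bayes' theorem, P(H|E) = 0.20580 / 0.31640 = 0.6504. Hence P(¬H|E) = 1 − 0.6504 = 0.3496.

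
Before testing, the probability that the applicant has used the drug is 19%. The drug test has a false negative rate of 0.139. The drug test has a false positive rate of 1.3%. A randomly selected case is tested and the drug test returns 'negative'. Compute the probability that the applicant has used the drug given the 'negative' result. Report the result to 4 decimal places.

Write H for 'the applicant has used the drug'. Prior odds H:¬H = 0.19/0.81 = 0.23457. For the 'negative' outcome, the likelihood ratio is 0.139/0.987 = 0.14083.
Posterior odds = 0.23457 × 0.14083 = 0.033034, so P(H|E) = 0.033034/(1+0.033034) = 0.0320.

P(H | E) ≈ 0.0320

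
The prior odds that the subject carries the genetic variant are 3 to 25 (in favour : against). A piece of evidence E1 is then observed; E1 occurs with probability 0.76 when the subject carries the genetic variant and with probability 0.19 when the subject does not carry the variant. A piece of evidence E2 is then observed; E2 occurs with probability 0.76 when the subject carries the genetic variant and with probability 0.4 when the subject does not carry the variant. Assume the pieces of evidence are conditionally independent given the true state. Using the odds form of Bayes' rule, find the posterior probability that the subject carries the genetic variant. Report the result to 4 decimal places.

Prior odds = 3/25 = 0.12000. In log-odds, ln(0.12000) = -2.1203.
Add log likelihood ratios: ln(4.0000) + ln(1.9000) = 2.0281.
Posterior log-odds = -0.092115, so posterior odds = exp(-0.092115) = 0.91200. Converting, P(H|E) = 0.91200/1.9120 = 0.4770.

Posterior probability ≈ 0.4770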